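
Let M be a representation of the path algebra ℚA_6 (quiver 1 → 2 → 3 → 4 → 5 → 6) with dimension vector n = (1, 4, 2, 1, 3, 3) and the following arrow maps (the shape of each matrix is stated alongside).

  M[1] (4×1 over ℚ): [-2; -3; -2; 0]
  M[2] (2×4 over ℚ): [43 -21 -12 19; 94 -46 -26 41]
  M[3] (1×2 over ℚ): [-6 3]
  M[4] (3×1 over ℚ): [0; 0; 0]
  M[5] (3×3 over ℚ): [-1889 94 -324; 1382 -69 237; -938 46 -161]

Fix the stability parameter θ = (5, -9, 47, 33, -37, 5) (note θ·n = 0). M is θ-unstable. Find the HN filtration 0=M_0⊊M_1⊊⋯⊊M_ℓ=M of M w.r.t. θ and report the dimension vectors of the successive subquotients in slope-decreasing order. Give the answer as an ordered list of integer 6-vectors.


Interval decomposition of M: I[1,3], I[2,2]^2, I[2,4], I[5,6]^3.
HN type (ℓ=6): μ^(1)=47; μ^(2)=40; μ^(3)=5; μ^(4)=-2; μ^(5)=-9; μ^(6)=-37

((0, 0, 1, 0, 0, 0); (0, 0, 1, 1, 0, 0); (0, 0, 0, 0, 0, 3); (1, 1, 0, 0, 0, 0); (0, 3, 0, 0, 0, 0); (0, 0, 0, 0, 3, 0))


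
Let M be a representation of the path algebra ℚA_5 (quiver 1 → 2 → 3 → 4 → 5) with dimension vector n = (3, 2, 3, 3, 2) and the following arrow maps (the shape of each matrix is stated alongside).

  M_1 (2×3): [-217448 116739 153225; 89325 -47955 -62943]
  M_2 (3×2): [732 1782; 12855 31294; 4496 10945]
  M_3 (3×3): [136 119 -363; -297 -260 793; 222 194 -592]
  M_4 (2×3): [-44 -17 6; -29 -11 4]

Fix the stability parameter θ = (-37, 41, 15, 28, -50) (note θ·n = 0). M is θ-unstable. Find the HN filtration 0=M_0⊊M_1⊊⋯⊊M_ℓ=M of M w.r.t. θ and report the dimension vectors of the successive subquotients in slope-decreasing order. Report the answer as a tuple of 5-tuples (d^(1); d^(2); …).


Via rank(M_{q-1}∘⋯∘M_p): M ≅ I[1,1], I[1,5]^2, I[3,3], I[4,4].
μ_θ-semistable layers: μ^(1)=28; μ^(2)=15; μ^(3)=17/2; μ^(4)=-37

((0, 0, 0, 1, 0); (0, 0, 1, 0, 0); (0, 2, 2, 2, 2); (3, 0, 0, 0, 0))


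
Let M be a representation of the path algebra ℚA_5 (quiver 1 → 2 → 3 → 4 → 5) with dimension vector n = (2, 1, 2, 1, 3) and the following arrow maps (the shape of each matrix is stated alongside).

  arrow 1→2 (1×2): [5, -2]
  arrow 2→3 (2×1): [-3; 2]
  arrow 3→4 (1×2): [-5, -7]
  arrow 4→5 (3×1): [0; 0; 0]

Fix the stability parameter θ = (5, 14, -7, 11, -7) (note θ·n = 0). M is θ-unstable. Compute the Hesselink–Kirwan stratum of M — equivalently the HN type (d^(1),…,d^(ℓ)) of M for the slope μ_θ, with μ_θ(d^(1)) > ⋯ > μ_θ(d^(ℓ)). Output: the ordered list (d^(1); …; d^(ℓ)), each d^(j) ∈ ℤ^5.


Via rank(M_{q-1}∘⋯∘M_p): M ≅ I[1,1], I[1,4], I[3,3], I[5,5]^3.
μ_θ-semistable layers: μ^(1)=11; μ^(2)=5; μ^(3)=4; μ^(4)=-7

((0, 0, 0, 1, 0); (1, 0, 0, 0, 0); (1, 1, 1, 0, 0); (0, 0, 1, 0, 3))


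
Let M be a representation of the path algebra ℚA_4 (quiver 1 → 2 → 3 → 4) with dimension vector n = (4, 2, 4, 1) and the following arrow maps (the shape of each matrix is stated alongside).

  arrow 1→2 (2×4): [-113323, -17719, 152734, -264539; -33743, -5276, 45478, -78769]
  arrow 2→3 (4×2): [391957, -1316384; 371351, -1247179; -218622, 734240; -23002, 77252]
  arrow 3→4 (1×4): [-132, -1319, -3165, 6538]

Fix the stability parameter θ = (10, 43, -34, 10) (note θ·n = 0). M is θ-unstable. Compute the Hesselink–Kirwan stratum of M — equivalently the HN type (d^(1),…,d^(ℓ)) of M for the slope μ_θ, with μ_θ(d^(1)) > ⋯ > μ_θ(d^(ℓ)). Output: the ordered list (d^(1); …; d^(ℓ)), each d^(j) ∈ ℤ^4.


Barcode: M ≅ I[1,1]^2, I[1,3], I[1,4], I[3,3]^2. HN layers by μ_θ (3 steps, strictly decreasing):
  μ^(1)=10; μ^(2)=19/3; μ^(3)=-34

((2, 0, 0, 1); (2, 2, 2, 0); (0, 0, 2, 0))


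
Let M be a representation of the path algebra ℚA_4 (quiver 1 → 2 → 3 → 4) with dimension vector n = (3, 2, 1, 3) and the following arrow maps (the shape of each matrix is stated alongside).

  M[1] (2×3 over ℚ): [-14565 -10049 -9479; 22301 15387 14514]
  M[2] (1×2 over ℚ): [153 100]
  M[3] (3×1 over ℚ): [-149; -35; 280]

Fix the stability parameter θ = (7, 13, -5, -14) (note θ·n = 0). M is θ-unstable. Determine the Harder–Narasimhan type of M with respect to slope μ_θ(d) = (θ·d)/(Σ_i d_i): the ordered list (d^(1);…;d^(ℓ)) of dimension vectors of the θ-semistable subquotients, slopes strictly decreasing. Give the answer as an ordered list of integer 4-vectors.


Interval decomposition of M: I[1,1], I[1,2], I[1,4], I[4,4]^2.
HN type (ℓ=4): μ^(1)=13; μ^(2)=7; μ^(3)=1/4; μ^(4)=-14

((0, 1, 0, 0); (2, 0, 0, 0); (1, 1, 1, 1); (0, 0, 0, 2))


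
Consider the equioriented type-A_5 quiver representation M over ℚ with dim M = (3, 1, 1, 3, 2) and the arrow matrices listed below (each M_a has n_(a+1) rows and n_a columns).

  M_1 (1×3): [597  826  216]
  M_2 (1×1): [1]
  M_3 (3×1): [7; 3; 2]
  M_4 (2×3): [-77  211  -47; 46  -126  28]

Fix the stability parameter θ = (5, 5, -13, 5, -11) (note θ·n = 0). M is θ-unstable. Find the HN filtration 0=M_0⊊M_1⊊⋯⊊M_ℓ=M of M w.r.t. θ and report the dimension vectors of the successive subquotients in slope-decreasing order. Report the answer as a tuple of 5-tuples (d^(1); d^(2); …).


Via rank(M_{q-1}∘⋯∘M_p): M ≅ I[1,1]^2, I[1,4], I[4,5]^2.
μ_θ-semistable layers: μ^(1)=5; μ^(2)=-1; μ^(3)=-3

((2, 0, 0, 1, 0); (1, 1, 1, 0, 0); (0, 0, 0, 2, 2))


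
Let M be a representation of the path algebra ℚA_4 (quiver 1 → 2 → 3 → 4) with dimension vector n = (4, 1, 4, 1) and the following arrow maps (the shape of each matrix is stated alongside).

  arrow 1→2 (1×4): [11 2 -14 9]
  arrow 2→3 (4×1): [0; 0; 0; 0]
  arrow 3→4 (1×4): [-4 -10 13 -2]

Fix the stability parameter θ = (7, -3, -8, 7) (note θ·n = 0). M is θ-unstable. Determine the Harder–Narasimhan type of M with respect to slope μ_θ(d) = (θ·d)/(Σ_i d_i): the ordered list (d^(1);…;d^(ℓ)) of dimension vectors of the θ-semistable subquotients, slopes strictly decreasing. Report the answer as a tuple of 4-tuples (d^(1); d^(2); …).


Barcode: M ≅ I[1,1]^3, I[1,2], I[3,3]^3, I[3,4]. HN layers by μ_θ (3 steps, strictly decreasing):
  μ^(1)=7; μ^(2)=2; μ^(3)=-8

((3, 0, 0, 1); (1, 1, 0, 0); (0, 0, 4, 0))


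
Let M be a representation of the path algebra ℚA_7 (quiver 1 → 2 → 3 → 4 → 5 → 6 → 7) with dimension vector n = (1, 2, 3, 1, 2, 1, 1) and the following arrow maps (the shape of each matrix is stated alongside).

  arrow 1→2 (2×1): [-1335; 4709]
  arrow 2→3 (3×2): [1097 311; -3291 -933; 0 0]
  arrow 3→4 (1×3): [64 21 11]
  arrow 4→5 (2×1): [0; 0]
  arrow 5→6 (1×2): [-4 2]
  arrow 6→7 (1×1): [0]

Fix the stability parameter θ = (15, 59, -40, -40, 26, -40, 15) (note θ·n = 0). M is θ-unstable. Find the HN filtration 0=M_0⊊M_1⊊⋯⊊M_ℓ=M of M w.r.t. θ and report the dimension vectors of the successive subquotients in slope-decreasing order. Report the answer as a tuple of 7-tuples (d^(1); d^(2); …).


Interval decomposition of M: I[1,4], I[2,2], I[3,3]^2, I[5,5], I[5,6], I[7,7].
HN type (ℓ=6): μ^(1)=59; μ^(2)=26; μ^(3)=15; μ^(4)=-3/2; μ^(5)=-7; μ^(6)=-40

((0, 1, 0, 0, 0, 0, 0); (0, 0, 0, 0, 1, 0, 0); (0, 0, 0, 0, 0, 0, 1); (1, 1, 1, 1, 0, 0, 0); (0, 0, 0, 0, 1, 1, 0); (0, 0, 2, 0, 0, 0, 0))


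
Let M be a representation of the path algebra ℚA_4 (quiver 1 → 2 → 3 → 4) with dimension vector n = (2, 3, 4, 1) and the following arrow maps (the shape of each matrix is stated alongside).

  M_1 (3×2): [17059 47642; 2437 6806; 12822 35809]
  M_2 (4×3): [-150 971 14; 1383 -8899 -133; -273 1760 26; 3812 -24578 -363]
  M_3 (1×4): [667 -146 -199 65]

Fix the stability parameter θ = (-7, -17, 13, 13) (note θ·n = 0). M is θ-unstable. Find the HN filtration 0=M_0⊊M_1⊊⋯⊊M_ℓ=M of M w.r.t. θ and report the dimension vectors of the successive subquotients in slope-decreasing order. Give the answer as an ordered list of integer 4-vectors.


Interval decomposition of M: I[1,3], I[1,4], I[2,3], I[3,3].
HN type (ℓ=3): μ^(1)=13; μ^(2)=-12; μ^(3)=-17

((0, 0, 4, 1); (2, 2, 0, 0); (0, 1, 0, 0))


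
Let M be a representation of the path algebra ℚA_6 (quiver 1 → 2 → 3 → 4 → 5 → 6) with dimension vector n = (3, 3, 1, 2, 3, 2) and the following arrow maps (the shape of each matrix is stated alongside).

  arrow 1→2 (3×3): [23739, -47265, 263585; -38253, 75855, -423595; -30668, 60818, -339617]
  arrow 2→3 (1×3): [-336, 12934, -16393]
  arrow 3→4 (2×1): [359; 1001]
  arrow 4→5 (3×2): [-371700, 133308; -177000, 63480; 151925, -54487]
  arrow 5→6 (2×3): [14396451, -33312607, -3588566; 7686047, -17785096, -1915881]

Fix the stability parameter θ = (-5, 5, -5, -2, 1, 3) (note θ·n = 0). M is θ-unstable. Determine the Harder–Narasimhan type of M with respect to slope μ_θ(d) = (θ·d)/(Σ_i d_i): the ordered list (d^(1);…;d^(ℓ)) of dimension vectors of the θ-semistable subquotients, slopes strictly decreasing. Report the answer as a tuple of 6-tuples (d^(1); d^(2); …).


Barcode: M ≅ I[1,1], I[1,2], I[1,6], I[2,2], I[4,4], I[5,5], I[5,6]. HN layers by μ_θ (6 steps, strictly decreasing):
  μ^(1)=5; μ^(2)=3; μ^(3)=1; μ^(4)=-2/3; μ^(5)=-2; μ^(6)=-5

((0, 2, 0, 0, 0, 0); (0, 0, 0, 0, 0, 2); (0, 0, 0, 0, 3, 0); (0, 1, 1, 1, 0, 0); (0, 0, 0, 1, 0, 0); (3, 0, 0, 0, 0, 0))


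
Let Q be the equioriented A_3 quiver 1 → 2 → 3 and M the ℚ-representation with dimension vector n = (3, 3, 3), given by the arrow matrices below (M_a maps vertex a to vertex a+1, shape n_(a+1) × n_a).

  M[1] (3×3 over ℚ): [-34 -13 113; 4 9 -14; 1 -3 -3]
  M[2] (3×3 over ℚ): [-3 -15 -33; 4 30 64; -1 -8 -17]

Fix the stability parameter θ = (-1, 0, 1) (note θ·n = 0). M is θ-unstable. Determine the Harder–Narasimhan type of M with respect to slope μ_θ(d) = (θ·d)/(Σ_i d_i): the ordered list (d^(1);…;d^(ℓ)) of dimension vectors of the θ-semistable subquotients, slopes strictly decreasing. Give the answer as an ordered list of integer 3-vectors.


Via rank(M_{q-1}∘⋯∘M_p): M ≅ I[1,2], I[1,3]^2, I[3,3].
μ_θ-semistable layers: μ^(1)=1; μ^(2)=0; μ^(3)=-1

((0, 0, 3); (0, 3, 0); (3, 0, 0))


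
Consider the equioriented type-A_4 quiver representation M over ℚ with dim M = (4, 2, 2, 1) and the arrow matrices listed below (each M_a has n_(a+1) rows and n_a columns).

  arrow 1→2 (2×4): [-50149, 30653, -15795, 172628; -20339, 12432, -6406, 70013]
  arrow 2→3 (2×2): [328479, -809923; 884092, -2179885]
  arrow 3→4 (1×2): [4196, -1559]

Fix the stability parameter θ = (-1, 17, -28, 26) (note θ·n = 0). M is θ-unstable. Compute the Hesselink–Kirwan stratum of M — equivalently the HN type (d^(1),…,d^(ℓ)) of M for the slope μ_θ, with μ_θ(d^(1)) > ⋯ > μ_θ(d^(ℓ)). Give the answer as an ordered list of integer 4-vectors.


Interval decomposition of M: I[1,1]^2, I[1,3], I[1,4].
HN type (ℓ=3): μ^(1)=26; μ^(2)=-1; μ^(3)=-4

((0, 0, 0, 1); (2, 0, 0, 0); (2, 2, 2, 0))


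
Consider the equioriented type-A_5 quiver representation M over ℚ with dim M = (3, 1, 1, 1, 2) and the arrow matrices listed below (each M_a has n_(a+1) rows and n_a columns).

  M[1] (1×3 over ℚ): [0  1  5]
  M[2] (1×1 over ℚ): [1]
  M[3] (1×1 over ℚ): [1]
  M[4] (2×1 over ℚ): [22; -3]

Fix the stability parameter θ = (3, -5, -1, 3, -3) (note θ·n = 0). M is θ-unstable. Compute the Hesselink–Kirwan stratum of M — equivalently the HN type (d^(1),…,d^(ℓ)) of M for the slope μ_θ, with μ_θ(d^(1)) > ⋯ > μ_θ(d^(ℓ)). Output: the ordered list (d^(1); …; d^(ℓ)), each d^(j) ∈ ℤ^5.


Barcode: M ≅ I[1,1]^2, I[1,5], I[5,5]. HN layers by μ_θ (4 steps, strictly decreasing):
  μ^(1)=3; μ^(2)=0; μ^(3)=-1; μ^(4)=-3

((2, 0, 0, 0, 0); (0, 0, 0, 1, 1); (1, 1, 1, 0, 0); (0, 0, 0, 0, 1))


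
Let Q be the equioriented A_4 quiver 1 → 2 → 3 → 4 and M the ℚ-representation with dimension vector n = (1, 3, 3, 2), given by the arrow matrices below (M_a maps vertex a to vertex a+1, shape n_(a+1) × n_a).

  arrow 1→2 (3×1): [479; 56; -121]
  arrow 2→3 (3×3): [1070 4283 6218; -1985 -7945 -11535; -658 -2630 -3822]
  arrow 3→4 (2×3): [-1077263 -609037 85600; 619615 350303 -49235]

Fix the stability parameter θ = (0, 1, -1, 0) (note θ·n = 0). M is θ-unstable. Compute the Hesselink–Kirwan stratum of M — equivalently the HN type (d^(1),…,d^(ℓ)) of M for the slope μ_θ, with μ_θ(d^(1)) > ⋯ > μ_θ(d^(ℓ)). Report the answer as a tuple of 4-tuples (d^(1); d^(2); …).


Via rank(M_{q-1}∘⋯∘M_p): M ≅ I[1,2], I[2,3], I[2,4], I[3,4].
μ_θ-semistable layers: μ^(1)=1; μ^(2)=0; μ^(3)=-1

((0, 1, 0, 0); (1, 2, 2, 2); (0, 0, 1, 0))


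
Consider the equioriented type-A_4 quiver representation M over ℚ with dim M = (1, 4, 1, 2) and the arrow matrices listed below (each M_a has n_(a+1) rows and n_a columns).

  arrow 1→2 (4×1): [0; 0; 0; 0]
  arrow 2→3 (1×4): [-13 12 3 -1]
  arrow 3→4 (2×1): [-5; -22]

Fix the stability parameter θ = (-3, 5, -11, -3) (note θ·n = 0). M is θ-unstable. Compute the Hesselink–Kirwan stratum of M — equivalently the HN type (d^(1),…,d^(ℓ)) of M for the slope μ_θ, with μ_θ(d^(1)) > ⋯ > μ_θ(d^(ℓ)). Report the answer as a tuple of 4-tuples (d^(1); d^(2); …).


Interval decomposition of M: I[1,1], I[2,2]^3, I[2,4], I[4,4].
HN type (ℓ=2): μ^(1)=5; μ^(2)=-3

((0, 3, 0, 0); (1, 1, 1, 2))


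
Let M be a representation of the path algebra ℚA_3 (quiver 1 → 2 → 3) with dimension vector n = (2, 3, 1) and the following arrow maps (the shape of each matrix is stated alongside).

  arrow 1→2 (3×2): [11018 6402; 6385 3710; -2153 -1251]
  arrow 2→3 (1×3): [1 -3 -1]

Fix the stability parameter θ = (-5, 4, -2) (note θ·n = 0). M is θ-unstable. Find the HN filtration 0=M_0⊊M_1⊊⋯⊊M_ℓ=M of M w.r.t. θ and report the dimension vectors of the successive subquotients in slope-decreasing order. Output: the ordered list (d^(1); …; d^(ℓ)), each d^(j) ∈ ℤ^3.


Barcode: M ≅ I[1,2], I[1,3], I[2,2]. HN layers by μ_θ (3 steps, strictly decreasing):
  μ^(1)=4; μ^(2)=1; μ^(3)=-5

((0, 2, 0); (0, 1, 1); (2, 0, 0))


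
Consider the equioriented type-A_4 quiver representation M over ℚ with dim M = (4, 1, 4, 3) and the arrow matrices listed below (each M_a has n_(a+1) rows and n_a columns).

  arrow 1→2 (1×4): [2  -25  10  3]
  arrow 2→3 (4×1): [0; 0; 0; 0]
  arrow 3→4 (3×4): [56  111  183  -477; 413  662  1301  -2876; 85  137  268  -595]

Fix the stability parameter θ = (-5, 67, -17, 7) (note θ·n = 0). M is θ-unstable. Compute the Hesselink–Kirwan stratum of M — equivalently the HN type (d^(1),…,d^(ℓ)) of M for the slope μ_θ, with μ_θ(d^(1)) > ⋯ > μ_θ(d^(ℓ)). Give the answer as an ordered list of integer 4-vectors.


Interval decomposition of M: I[1,1]^3, I[1,2], I[3,3], I[3,4]^3.
HN type (ℓ=4): μ^(1)=67; μ^(2)=7; μ^(3)=-5; μ^(4)=-17

((0, 1, 0, 0); (0, 0, 0, 3); (4, 0, 0, 0); (0, 0, 4, 0))


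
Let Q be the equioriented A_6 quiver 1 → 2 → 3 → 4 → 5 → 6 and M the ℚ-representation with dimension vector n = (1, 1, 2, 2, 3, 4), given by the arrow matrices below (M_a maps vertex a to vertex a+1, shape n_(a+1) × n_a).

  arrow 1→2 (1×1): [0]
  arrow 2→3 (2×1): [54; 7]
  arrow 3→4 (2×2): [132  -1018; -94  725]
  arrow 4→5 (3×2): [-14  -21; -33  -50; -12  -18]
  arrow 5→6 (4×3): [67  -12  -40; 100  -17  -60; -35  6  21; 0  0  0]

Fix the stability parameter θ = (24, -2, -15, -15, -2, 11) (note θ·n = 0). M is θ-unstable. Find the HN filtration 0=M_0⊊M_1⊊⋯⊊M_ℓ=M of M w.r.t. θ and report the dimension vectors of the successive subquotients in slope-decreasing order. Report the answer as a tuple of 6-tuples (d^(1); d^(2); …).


Interval decomposition of M: I[1,1], I[2,6], I[3,6], I[5,6], I[6,6].
HN type (ℓ=5): μ^(1)=24; μ^(2)=11; μ^(3)=-2; μ^(4)=-32/3; μ^(5)=-15

((1, 0, 0, 0, 0, 0); (0, 0, 0, 0, 0, 4); (0, 0, 0, 0, 3, 0); (0, 1, 1, 1, 0, 0); (0, 0, 1, 1, 0, 0))


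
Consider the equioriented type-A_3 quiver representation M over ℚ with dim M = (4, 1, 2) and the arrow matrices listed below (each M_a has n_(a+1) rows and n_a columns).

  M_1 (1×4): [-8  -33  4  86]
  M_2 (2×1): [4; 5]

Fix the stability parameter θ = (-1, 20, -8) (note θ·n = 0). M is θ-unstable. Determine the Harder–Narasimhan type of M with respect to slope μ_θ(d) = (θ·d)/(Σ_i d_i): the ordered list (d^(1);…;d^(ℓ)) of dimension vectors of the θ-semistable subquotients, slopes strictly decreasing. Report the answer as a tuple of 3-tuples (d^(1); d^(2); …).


Via rank(M_{q-1}∘⋯∘M_p): M ≅ I[1,1]^3, I[1,3], I[3,3].
μ_θ-semistable layers: μ^(1)=6; μ^(2)=-1; μ^(3)=-8

((0, 1, 1); (4, 0, 0); (0, 0, 1))


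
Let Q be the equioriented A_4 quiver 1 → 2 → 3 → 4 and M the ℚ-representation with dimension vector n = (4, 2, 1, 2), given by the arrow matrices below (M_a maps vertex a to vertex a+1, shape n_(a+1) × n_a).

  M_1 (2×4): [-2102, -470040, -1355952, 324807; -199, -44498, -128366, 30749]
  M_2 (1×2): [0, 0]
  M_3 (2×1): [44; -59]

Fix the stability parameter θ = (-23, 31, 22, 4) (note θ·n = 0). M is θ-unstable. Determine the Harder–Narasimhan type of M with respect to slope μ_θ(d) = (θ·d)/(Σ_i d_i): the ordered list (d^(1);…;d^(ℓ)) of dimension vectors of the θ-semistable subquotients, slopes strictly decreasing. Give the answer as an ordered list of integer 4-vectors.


Via rank(M_{q-1}∘⋯∘M_p): M ≅ I[1,1]^2, I[1,2]^2, I[3,4], I[4,4].
μ_θ-semistable layers: μ^(1)=31; μ^(2)=13; μ^(3)=4; μ^(4)=-23

((0, 2, 0, 0); (0, 0, 1, 1); (0, 0, 0, 1); (4, 0, 0, 0))


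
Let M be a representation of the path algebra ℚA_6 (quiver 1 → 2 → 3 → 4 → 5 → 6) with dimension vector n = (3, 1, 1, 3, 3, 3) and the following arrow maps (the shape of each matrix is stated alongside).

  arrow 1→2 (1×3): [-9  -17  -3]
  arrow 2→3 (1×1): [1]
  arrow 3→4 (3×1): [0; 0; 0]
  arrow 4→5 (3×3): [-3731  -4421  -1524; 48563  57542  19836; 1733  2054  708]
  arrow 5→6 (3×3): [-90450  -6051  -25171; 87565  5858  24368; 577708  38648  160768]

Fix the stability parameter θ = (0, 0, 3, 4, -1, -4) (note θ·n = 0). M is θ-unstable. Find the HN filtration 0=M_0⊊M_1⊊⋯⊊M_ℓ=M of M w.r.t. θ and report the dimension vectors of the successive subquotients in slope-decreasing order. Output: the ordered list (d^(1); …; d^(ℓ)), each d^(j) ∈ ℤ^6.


Barcode: M ≅ I[1,1]^2, I[1,3], I[4,4], I[4,5], I[4,6], I[5,6], I[6,6]. HN layers by μ_θ (7 steps, strictly decreasing):
  μ^(1)=4; μ^(2)=3; μ^(3)=3/2; μ^(4)=0; μ^(5)=-1/3; μ^(6)=-5/2; μ^(7)=-4

((0, 0, 0, 1, 0, 0); (0, 0, 1, 0, 0, 0); (0, 0, 0, 1, 1, 0); (3, 1, 0, 0, 0, 0); (0, 0, 0, 1, 1, 1); (0, 0, 0, 0, 1, 1); (0, 0, 0, 0, 0, 1))


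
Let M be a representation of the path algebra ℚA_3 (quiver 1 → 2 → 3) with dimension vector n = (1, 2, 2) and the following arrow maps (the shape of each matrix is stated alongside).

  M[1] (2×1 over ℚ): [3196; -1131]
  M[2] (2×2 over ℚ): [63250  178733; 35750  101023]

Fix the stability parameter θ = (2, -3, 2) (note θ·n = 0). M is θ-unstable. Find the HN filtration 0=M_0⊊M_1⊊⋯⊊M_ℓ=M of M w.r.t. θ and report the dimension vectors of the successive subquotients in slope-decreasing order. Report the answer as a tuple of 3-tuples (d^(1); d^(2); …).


Barcode: M ≅ I[1,3], I[2,2], I[3,3]. HN layers by μ_θ (3 steps, strictly decreasing):
  μ^(1)=2; μ^(2)=-1/2; μ^(3)=-3

((0, 0, 2); (1, 1, 0); (0, 1, 0))


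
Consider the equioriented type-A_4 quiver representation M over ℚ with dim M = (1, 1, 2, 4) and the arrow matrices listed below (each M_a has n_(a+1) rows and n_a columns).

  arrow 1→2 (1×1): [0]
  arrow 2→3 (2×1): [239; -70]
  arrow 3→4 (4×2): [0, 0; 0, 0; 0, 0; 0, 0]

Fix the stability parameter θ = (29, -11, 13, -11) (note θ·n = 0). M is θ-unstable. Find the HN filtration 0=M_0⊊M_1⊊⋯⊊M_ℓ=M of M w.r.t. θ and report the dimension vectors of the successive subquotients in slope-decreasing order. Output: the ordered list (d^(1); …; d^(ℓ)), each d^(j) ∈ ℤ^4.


Via rank(M_{q-1}∘⋯∘M_p): M ≅ I[1,1], I[2,3], I[3,3], I[4,4]^4.
μ_θ-semistable layers: μ^(1)=29; μ^(2)=13; μ^(3)=-11

((1, 0, 0, 0); (0, 0, 2, 0); (0, 1, 0, 4))


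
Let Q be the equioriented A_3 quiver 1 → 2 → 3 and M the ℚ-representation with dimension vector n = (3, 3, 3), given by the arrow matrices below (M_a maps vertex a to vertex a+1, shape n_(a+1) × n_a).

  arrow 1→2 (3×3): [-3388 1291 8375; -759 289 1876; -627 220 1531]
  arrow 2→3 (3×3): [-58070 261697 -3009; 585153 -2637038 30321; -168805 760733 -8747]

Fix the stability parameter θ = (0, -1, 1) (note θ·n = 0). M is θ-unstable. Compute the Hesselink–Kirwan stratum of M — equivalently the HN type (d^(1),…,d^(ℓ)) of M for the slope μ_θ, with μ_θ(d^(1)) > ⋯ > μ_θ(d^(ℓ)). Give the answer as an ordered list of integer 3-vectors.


Interval decomposition of M: I[1,1], I[1,3]^2, I[2,3].
HN type (ℓ=4): μ^(1)=1; μ^(2)=0; μ^(3)=-1/2; μ^(4)=-1

((0, 0, 3); (1, 0, 0); (2, 2, 0); (0, 1, 0))


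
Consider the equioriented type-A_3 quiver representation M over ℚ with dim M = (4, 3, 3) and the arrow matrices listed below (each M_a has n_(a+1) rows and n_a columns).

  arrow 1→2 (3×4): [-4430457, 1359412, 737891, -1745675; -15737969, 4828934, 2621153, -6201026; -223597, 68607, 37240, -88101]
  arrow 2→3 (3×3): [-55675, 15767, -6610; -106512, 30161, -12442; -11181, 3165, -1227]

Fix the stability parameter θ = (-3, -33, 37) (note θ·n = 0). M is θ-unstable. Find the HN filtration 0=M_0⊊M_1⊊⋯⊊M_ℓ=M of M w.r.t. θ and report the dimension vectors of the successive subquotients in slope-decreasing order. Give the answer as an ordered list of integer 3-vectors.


Interval decomposition of M: I[1,1], I[1,3]^3.
HN type (ℓ=3): μ^(1)=37; μ^(2)=-3; μ^(3)=-18

((0, 0, 3); (1, 0, 0); (3, 3, 0))


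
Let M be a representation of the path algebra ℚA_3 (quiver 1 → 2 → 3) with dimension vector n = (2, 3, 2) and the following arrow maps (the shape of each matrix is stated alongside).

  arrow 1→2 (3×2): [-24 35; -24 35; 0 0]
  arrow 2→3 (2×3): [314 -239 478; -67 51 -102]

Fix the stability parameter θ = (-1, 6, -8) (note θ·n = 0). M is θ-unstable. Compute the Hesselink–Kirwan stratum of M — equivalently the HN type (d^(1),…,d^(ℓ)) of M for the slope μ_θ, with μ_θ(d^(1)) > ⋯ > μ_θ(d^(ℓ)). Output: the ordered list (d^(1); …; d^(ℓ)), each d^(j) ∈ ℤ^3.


Barcode: M ≅ I[1,1], I[1,3], I[2,2], I[2,3]. HN layers by μ_θ (2 steps, strictly decreasing):
  μ^(1)=6; μ^(2)=-1

((0, 1, 0); (2, 2, 2))


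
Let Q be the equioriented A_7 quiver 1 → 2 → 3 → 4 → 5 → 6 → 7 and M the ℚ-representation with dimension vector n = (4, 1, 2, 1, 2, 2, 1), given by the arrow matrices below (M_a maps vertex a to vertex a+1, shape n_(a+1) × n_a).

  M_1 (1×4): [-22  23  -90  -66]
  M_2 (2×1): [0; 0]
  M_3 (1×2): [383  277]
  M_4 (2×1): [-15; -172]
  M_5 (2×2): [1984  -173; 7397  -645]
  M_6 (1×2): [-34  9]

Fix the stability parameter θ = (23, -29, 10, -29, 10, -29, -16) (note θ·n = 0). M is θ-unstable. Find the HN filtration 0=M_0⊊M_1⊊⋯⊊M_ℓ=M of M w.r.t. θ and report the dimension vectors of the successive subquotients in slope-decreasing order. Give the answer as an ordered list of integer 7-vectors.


Barcode: M ≅ I[1,1]^3, I[1,2], I[3,3], I[3,7], I[5,6]. HN layers by μ_θ (5 steps, strictly decreasing):
  μ^(1)=23; μ^(2)=10; μ^(3)=-3; μ^(4)=-19/2; μ^(5)=-54/5

((3, 0, 0, 0, 0, 0, 0); (0, 0, 1, 0, 0, 0, 0); (1, 1, 0, 0, 0, 0, 0); (0, 0, 0, 0, 1, 1, 0); (0, 0, 1, 1, 1, 1, 1))


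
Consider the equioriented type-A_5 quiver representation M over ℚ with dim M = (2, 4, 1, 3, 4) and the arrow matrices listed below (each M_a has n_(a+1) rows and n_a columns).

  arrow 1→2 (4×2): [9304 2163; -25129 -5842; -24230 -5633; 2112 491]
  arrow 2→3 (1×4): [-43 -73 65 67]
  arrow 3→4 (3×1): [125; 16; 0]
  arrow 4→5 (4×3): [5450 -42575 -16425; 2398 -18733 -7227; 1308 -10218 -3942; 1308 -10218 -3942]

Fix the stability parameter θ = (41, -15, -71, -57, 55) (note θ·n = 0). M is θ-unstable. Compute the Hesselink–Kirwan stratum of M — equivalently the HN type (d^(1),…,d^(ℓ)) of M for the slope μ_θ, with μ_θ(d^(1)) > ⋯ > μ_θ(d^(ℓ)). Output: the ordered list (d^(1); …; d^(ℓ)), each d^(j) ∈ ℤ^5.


Barcode: M ≅ I[1,2], I[1,5], I[2,2]^2, I[4,4]^2, I[5,5]^3. HN layers by μ_θ (5 steps, strictly decreasing):
  μ^(1)=55; μ^(2)=13; μ^(3)=-15; μ^(4)=-51/2; μ^(5)=-57

((0, 0, 0, 0, 4); (1, 1, 0, 0, 0); (0, 2, 0, 0, 0); (1, 1, 1, 1, 0); (0, 0, 0, 2, 0))


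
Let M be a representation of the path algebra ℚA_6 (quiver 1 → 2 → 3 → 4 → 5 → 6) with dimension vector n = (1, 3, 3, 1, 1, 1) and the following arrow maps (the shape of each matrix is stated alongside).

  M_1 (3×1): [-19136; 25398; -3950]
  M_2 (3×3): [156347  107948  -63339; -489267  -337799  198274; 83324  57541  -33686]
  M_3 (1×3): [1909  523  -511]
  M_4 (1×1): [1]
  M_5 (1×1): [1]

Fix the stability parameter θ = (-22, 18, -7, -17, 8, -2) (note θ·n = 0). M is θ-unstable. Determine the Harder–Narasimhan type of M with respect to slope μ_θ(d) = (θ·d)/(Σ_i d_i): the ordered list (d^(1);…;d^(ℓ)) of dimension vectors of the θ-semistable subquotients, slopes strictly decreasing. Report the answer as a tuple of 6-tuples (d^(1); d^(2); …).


Barcode: M ≅ I[1,6], I[2,3]^2. HN layers by μ_θ (4 steps, strictly decreasing):
  μ^(1)=11/2; μ^(2)=3; μ^(3)=-2; μ^(4)=-22

((0, 2, 2, 0, 0, 0); (0, 0, 0, 0, 1, 1); (0, 1, 1, 1, 0, 0); (1, 0, 0, 0, 0, 0))


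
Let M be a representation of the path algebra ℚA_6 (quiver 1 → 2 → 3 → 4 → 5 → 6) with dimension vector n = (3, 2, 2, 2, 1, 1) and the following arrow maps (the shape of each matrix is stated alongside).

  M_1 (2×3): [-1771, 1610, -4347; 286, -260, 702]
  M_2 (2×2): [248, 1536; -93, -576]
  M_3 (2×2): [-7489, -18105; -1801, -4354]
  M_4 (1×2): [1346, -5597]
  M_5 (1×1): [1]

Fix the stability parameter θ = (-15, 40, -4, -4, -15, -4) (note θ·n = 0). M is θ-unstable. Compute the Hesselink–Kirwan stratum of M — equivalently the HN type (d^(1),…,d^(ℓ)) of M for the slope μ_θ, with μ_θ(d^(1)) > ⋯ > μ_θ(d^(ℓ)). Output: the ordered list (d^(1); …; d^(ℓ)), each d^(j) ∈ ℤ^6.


Barcode: M ≅ I[1,1]^2, I[1,4], I[2,2], I[3,6]. HN layers by μ_θ (5 steps, strictly decreasing):
  μ^(1)=40; μ^(2)=32/3; μ^(3)=-4; μ^(4)=-23/3; μ^(5)=-15

((0, 1, 0, 0, 0, 0); (0, 1, 1, 1, 0, 0); (0, 0, 0, 0, 0, 1); (0, 0, 1, 1, 1, 0); (3, 0, 0, 0, 0, 0))


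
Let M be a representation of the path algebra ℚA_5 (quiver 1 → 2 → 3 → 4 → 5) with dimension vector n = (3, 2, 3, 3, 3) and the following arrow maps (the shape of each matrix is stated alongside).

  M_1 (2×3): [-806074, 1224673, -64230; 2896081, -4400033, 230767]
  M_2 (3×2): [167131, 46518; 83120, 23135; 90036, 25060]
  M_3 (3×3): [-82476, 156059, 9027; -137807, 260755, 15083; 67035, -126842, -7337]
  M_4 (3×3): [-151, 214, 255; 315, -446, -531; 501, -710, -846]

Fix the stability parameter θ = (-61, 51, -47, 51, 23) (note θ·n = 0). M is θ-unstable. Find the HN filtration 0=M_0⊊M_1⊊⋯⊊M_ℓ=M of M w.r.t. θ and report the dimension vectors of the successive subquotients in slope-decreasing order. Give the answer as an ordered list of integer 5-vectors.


Barcode: M ≅ I[1,1], I[1,5]^2, I[3,4], I[5,5]. HN layers by μ_θ (6 steps, strictly decreasing):
  μ^(1)=51; μ^(2)=37; μ^(3)=23; μ^(4)=2; μ^(5)=-47; μ^(6)=-61

((0, 0, 0, 1, 0); (0, 0, 0, 2, 2); (0, 0, 0, 0, 1); (0, 2, 2, 0, 0); (0, 0, 1, 0, 0); (3, 0, 0, 0, 0))


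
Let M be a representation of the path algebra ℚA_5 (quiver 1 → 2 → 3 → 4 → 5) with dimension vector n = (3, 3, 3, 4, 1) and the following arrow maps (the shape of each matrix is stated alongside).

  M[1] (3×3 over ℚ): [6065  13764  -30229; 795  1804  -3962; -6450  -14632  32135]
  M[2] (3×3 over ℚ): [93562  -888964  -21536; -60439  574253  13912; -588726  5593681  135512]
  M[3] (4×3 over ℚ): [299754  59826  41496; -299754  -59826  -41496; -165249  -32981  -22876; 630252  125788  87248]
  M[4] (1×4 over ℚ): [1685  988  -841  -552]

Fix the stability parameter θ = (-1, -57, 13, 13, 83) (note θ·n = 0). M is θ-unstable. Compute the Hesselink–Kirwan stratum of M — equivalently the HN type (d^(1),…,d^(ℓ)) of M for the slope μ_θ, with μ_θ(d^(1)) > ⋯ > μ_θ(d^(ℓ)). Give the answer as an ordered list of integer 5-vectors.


Via rank(M_{q-1}∘⋯∘M_p): M ≅ I[1,1], I[1,3], I[1,5], I[2,2], I[3,3], I[4,4]^3.
μ_θ-semistable layers: μ^(1)=83; μ^(2)=13; μ^(3)=-1; μ^(4)=-29; μ^(5)=-57

((0, 0, 0, 0, 1); (0, 0, 3, 4, 0); (1, 0, 0, 0, 0); (2, 2, 0, 0, 0); (0, 1, 0, 0, 0))


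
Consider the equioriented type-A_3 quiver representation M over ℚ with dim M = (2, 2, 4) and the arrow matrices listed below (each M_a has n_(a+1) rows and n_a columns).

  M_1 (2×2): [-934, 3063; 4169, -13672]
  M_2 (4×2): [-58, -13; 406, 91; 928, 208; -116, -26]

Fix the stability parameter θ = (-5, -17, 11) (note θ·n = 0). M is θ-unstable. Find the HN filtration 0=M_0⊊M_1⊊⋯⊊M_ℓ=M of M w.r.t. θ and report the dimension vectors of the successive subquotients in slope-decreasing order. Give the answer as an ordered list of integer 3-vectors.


Barcode: M ≅ I[1,2], I[1,3], I[3,3]^3. HN layers by μ_θ (2 steps, strictly decreasing):
  μ^(1)=11; μ^(2)=-11

((0, 0, 4); (2, 2, 0))


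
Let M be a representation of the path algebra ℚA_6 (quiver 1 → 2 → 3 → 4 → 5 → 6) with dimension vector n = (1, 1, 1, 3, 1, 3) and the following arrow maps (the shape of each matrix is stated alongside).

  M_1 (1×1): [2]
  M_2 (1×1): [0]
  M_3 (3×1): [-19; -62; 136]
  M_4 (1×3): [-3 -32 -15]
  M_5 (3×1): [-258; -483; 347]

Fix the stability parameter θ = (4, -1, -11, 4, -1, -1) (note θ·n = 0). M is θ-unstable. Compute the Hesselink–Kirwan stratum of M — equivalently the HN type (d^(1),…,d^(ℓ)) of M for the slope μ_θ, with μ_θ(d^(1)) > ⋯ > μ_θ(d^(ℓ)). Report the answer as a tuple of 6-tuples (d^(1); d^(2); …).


Interval decomposition of M: I[1,2], I[3,6], I[4,4]^2, I[6,6]^2.
HN type (ℓ=5): μ^(1)=4; μ^(2)=3/2; μ^(3)=2/3; μ^(4)=-1; μ^(5)=-11

((0, 0, 0, 2, 0, 0); (1, 1, 0, 0, 0, 0); (0, 0, 0, 1, 1, 1); (0, 0, 0, 0, 0, 2); (0, 0, 1, 0, 0, 0))


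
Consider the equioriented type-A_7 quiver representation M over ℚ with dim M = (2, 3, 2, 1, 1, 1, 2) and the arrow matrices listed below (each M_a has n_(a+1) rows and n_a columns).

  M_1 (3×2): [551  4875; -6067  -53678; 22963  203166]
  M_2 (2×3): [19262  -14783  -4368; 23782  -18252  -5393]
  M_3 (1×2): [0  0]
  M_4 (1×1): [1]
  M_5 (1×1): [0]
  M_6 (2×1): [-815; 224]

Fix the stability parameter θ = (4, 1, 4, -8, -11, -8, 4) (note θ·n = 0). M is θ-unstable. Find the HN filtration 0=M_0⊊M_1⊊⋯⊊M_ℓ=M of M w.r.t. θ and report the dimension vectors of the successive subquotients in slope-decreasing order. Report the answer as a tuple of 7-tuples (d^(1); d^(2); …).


Barcode: M ≅ I[1,2], I[1,3], I[2,3], I[4,5], I[6,7], I[7,7]. HN layers by μ_θ (5 steps, strictly decreasing):
  μ^(1)=4; μ^(2)=5/2; μ^(3)=1; μ^(4)=-8; μ^(5)=-19/2

((0, 0, 2, 0, 0, 0, 2); (2, 2, 0, 0, 0, 0, 0); (0, 1, 0, 0, 0, 0, 0); (0, 0, 0, 0, 0, 1, 0); (0, 0, 0, 1, 1, 0, 0))


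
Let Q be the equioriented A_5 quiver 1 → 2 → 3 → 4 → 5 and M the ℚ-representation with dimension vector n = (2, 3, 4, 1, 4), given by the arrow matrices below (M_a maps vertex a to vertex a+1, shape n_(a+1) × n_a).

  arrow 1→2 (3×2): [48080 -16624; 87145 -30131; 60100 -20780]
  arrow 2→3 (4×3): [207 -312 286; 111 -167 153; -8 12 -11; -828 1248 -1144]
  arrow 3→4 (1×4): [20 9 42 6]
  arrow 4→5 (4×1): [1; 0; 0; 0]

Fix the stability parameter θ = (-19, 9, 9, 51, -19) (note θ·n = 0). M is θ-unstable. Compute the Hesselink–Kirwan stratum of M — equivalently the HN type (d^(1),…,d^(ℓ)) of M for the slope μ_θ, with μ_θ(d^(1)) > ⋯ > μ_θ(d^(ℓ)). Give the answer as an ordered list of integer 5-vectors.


Interval decomposition of M: I[1,1], I[1,5], I[2,3]^2, I[3,3], I[5,5]^3.
HN type (ℓ=3): μ^(1)=16; μ^(2)=9; μ^(3)=-19

((0, 0, 0, 1, 1); (0, 3, 4, 0, 0); (2, 0, 0, 0, 3))


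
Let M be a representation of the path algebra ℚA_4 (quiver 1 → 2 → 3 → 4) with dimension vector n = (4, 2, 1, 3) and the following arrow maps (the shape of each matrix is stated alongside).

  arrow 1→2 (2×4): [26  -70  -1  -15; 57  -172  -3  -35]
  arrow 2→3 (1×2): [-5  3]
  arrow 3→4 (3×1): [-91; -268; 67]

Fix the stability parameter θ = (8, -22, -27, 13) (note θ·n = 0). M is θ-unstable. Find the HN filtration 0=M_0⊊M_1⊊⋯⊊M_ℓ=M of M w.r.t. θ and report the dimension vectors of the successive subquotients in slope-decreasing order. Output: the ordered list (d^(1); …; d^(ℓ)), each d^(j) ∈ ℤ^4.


Interval decomposition of M: I[1,1]^2, I[1,2], I[1,4], I[4,4]^2.
HN type (ℓ=4): μ^(1)=13; μ^(2)=8; μ^(3)=-7; μ^(4)=-41/3

((0, 0, 0, 3); (2, 0, 0, 0); (1, 1, 0, 0); (1, 1, 1, 0))


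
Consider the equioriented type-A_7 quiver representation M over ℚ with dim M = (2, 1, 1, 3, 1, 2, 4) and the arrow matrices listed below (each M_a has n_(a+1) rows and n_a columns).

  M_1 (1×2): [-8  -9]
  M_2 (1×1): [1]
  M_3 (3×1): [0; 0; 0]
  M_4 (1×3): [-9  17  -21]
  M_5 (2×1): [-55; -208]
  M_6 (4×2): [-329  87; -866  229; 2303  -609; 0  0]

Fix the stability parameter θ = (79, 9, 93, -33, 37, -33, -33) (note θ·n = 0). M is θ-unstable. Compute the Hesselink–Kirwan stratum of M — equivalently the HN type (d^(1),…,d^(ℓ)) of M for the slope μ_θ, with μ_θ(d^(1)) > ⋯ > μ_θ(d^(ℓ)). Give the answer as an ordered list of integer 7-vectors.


Via rank(M_{q-1}∘⋯∘M_p): M ≅ I[1,1], I[1,3], I[4,4]^2, I[4,7], I[6,7], I[7,7]^2.
μ_θ-semistable layers: μ^(1)=93; μ^(2)=79; μ^(3)=44; μ^(4)=-29/3; μ^(5)=-33

((0, 0, 1, 0, 0, 0, 0); (1, 0, 0, 0, 0, 0, 0); (1, 1, 0, 0, 0, 0, 0); (0, 0, 0, 0, 1, 1, 1); (0, 0, 0, 3, 0, 1, 3))


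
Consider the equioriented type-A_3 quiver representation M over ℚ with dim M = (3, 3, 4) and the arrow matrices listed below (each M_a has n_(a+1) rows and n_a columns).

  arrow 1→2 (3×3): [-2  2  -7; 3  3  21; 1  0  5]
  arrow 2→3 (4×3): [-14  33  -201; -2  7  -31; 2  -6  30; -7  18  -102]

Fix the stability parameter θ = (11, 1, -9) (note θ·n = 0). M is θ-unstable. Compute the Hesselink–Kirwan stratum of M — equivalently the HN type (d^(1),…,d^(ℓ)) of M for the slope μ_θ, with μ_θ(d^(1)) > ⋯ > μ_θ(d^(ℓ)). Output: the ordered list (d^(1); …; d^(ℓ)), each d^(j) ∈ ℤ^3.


Interval decomposition of M: I[1,2], I[1,3]^2, I[3,3]^2.
HN type (ℓ=3): μ^(1)=6; μ^(2)=1; μ^(3)=-9

((1, 1, 0); (2, 2, 2); (0, 0, 2))


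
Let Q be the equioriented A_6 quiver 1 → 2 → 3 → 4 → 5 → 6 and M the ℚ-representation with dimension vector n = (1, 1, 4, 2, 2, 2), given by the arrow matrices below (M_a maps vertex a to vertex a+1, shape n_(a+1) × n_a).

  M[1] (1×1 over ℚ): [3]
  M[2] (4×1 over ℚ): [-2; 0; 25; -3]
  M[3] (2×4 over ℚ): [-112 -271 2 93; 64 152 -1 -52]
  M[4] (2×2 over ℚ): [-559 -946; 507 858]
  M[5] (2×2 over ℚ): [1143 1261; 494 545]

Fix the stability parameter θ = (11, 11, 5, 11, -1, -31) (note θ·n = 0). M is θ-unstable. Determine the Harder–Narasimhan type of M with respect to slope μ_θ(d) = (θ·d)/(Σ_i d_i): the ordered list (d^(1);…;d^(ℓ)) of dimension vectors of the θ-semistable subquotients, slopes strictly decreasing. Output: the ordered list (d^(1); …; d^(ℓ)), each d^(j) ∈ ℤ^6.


Via rank(M_{q-1}∘⋯∘M_p): M ≅ I[1,6], I[3,3]^2, I[3,4], I[5,6].
μ_θ-semistable layers: μ^(1)=11; μ^(2)=5; μ^(3)=1; μ^(4)=-16

((0, 0, 0, 1, 0, 0); (0, 0, 3, 0, 0, 0); (1, 1, 1, 1, 1, 1); (0, 0, 0, 0, 1, 1))


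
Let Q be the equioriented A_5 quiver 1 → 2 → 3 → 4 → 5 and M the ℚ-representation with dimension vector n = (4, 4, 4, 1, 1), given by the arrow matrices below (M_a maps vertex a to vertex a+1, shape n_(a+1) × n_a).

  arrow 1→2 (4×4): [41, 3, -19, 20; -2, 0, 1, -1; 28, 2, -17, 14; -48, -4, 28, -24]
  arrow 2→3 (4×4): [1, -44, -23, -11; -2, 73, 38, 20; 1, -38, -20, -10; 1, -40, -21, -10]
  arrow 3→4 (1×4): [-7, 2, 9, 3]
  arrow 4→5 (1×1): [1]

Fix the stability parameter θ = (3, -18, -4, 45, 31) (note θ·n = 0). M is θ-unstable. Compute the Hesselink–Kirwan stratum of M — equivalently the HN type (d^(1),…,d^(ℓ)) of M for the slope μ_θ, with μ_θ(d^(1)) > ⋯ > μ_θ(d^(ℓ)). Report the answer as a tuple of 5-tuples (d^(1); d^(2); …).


Interval decomposition of M: I[1,3]^3, I[1,5].
HN type (ℓ=3): μ^(1)=38; μ^(2)=-4; μ^(3)=-15/2

((0, 0, 0, 1, 1); (0, 0, 4, 0, 0); (4, 4, 0, 0, 0))


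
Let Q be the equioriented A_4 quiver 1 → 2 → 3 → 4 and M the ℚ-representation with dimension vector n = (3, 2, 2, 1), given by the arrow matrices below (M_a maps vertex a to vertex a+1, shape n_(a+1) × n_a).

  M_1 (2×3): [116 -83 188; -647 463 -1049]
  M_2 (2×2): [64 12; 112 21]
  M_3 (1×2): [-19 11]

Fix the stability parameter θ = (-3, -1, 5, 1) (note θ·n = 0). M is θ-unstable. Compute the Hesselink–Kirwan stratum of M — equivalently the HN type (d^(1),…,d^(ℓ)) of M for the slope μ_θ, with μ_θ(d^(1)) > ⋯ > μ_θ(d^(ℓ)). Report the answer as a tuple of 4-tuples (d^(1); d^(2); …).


Interval decomposition of M: I[1,1], I[1,2], I[1,4], I[3,3].
HN type (ℓ=4): μ^(1)=5; μ^(2)=3; μ^(3)=-1; μ^(4)=-3

((0, 0, 1, 0); (0, 0, 1, 1); (0, 2, 0, 0); (3, 0, 0, 0))


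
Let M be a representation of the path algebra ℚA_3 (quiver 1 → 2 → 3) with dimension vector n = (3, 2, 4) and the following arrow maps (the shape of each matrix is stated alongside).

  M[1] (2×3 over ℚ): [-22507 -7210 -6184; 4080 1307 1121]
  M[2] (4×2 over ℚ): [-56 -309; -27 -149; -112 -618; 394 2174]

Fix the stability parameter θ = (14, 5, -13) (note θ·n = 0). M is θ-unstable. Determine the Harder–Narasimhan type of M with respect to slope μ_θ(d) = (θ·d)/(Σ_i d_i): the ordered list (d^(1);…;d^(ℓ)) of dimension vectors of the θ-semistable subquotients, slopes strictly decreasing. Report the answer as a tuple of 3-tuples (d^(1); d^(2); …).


Barcode: M ≅ I[1,1], I[1,3]^2, I[3,3]^2. HN layers by μ_θ (3 steps, strictly decreasing):
  μ^(1)=14; μ^(2)=2; μ^(3)=-13

((1, 0, 0); (2, 2, 2); (0, 0, 2))


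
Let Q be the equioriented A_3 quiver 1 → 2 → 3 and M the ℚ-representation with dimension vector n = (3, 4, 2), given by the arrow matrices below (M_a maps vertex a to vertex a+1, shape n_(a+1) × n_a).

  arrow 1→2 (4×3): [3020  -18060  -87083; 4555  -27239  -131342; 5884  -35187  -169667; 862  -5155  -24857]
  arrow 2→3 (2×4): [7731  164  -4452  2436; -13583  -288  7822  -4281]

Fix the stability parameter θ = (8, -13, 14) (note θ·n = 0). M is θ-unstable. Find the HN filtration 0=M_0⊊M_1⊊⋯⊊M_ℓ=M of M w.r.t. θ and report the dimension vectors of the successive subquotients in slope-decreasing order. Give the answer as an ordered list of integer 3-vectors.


Via rank(M_{q-1}∘⋯∘M_p): M ≅ I[1,2], I[1,3]^2, I[2,2].
μ_θ-semistable layers: μ^(1)=14; μ^(2)=-5/2; μ^(3)=-13

((0, 0, 2); (3, 3, 0); (0, 1, 0))


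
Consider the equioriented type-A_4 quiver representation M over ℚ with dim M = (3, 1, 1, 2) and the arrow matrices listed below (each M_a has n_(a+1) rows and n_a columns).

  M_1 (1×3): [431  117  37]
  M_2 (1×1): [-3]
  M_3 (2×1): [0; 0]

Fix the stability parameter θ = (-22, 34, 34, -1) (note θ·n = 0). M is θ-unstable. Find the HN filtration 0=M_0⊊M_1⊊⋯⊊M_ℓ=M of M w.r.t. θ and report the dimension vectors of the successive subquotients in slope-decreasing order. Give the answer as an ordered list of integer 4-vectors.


Barcode: M ≅ I[1,1]^2, I[1,3], I[4,4]^2. HN layers by μ_θ (3 steps, strictly decreasing):
  μ^(1)=34; μ^(2)=-1; μ^(3)=-22

((0, 1, 1, 0); (0, 0, 0, 2); (3, 0, 0, 0))
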